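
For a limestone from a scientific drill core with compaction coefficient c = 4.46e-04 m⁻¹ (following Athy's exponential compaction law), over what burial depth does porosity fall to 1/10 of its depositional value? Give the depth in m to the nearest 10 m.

Working in km (1 km = 1000 m; c in km⁻¹ = c in m⁻¹ × 1000):
n/n₀ = 1/10 ⇒ exp(−c·z) = 1/10 ⇒ z = ln(10) / c
z = 2.3026 / 0.446 = 5.163 km

5160 m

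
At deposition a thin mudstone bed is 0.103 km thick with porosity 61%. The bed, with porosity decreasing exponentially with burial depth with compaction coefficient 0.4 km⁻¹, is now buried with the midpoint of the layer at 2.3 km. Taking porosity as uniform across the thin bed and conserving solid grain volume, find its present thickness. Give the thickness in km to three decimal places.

Porosity at 2.3 km: n = 0.61·exp(−0.4×2.3) = 0.2431
Solid-volume conservation: h(1−n) = h₀(1−n₀) ⇒ h = h₀·(1−n₀)/(1−n)
h = 0.103 × (1 − 0.61)/(1 − 0.2431) = 0.103 × 0.5153 = 0.0531 km

0.053 km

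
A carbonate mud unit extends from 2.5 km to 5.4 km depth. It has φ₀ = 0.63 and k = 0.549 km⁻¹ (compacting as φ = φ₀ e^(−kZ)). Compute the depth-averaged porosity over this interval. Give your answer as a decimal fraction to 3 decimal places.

⟨φ⟩ = (1/(Z₂−Z₁)) ∫ φ₀ e^(−kZ) dZ = φ₀·(e^(−k·Z₁) − e^(−k·Z₂)) / (k·(Z₂−Z₁))
e^(−0.549×2.5) = 0.2535; e^(−0.549×5.4) = 0.0516
⟨φ⟩ = 0.63 × (0.2535 − 0.0516) / (0.549 × 2.9) = 0.63 × 0.1268 = 0.0799

0.080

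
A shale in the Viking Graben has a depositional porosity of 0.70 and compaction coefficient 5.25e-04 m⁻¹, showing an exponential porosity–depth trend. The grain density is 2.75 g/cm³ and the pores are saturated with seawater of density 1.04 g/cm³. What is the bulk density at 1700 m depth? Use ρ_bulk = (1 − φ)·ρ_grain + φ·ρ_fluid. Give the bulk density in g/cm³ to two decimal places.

Working in km (1 km = 1000 m; β in km⁻¹ = β in m⁻¹ × 1000):
Porosity at depth: n = 0.7·exp(−0.525×1.7) = 0.7×0.4096 = 0.2867
Bulk density: ρ_b = (1−n)ρ_g + n·ρ_f = 0.7133×2.75 + 0.2867×1.04
       = 1.961 + 0.298 = 2.260 g/cm³

2.26 g/cm³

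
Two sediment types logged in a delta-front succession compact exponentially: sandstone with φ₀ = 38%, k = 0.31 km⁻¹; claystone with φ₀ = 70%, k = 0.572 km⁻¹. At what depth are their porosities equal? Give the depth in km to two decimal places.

Set φ₀ₐ e^(−kₐz) = φ₀ᵦ e^(−kᵦz) ⇒ ln(φ₀ₐ/φ₀ᵦ) = (kₐ − kᵦ)·z
z = ln(0.38/0.7) / (0.31 − 0.572) = -0.6109 / -0.262 = 2.332 km

2.33 km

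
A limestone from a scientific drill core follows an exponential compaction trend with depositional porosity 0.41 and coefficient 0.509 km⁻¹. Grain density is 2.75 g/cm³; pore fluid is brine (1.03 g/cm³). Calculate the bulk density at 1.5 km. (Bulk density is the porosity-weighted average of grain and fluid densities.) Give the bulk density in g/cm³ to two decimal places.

Porosity at depth: phi = 0.41·exp(−0.509×1.5) = 0.41×0.4660 = 0.1911
Bulk density: ρ_b = (1−phi)ρ_g + phi·ρ_f = 0.8089×2.75 + 0.1911×1.03
       = 2.225 + 0.197 = 2.421 g/cm³

2.42 g/cm³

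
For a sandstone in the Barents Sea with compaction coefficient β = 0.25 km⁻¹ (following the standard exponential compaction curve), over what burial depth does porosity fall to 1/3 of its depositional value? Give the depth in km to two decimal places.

4.39 km

φ/φ₀ = 1/3 ⇒ exp(−β·d) = 1/3 ⇒ d = ln(3) / β
d = 1.0986 / 0.25 = 4.394 km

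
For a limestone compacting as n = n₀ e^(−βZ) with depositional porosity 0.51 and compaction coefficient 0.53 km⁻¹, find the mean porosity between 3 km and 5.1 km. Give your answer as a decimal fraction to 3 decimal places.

⟨n⟩ = (1/(Z₂−Z₁)) ∫ n₀ e^(−βZ) dZ = n₀·(e^(−β·Z₁) − e^(−β·Z₂)) / (β·(Z₂−Z₁))
e^(−0.53×3) = 0.2039; e^(−0.53×5.1) = 0.0670
⟨n⟩ = 0.51 × (0.2039 − 0.0670) / (0.53 × 2.1) = 0.51 × 0.1230 = 0.0627

0.063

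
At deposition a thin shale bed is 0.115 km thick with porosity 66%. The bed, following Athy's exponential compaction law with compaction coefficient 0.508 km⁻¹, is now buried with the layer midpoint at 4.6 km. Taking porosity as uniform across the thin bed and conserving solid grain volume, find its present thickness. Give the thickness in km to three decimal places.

Porosity at 4.6 km: n = 0.66·exp(−0.508×4.6) = 0.0638
Solid-volume conservation: h(1−n) = h₀(1−n₀) ⇒ h = h₀·(1−n₀)/(1−n)
h = 0.115 × (1 − 0.66)/(1 − 0.0638) = 0.115 × 0.3632 = 0.0418 km

0.042 km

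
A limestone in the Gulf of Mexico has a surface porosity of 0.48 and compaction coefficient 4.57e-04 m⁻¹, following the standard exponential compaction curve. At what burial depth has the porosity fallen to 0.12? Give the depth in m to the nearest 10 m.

3030 m

Working in km (1 km = 1000 m; β in km⁻¹ = β in m⁻¹ × 1000):
Invert Athy's law: Z = ln(n₀/n) / β
Z = ln(0.48/0.12) / 0.457 = ln(4) / 0.457 = 1.3863 / 0.457 = 3.033 km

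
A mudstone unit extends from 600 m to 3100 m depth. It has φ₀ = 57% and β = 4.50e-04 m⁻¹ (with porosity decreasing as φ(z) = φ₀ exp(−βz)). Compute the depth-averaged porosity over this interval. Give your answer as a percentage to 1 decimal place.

Working in km (1 km = 1000 m; β in km⁻¹ = β in m⁻¹ × 1000):
⟨φ⟩ = (1/(z₂−z₁)) ∫ φ₀ e^(−βz) dz = φ₀·(e^(−β·z₁) − e^(−β·z₂)) / (β·(z₂−z₁))
e^(−0.45×0.6) = 0.7634; e^(−0.45×3.1) = 0.2478
⟨φ⟩ = 0.57 × (0.7634 − 0.2478) / (0.45 × 2.5) = 0.57 × 0.4583 = 0.2612

26.1%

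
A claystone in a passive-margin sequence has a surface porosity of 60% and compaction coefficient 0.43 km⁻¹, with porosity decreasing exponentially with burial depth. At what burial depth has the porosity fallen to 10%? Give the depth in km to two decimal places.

4.17 km

Invert Athy's law: d = ln(n₀/n) / β
d = ln(0.6/0.1) / 0.43 = ln(6) / 0.43 = 1.7918 / 0.43 = 4.167 km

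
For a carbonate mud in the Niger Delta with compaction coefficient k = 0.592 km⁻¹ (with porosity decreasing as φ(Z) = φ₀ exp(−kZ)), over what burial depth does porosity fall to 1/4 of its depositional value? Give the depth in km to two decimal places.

φ/φ₀ = 1/4 ⇒ exp(−k·Z) = 1/4 ⇒ Z = ln(4) / k
Z = 1.3863 / 0.592 = 2.342 km

2.34 km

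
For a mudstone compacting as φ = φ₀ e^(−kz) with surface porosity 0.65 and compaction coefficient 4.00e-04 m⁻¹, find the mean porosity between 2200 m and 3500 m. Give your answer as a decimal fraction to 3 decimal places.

0.210

Working in km (1 km = 1000 m; k in km⁻¹ = k in m⁻¹ × 1000):
⟨φ⟩ = (1/(z₂−z₁)) ∫ φ₀ e^(−kz) dz = φ₀·(e^(−k·z₁) − e^(−k·z₂)) / (k·(z₂−z₁))
e^(−0.4×2.2) = 0.4148; e^(−0.4×3.5) = 0.2466
⟨φ⟩ = 0.65 × (0.4148 − 0.2466) / (0.4 × 1.3) = 0.65 × 0.3234 = 0.2102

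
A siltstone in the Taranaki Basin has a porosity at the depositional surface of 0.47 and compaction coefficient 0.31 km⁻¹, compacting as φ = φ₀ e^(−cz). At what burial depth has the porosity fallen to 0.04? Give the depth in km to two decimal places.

7.95 km

Invert Athy's law: z = ln(φ₀/φ) / c
z = ln(0.47/0.04) / 0.31 = ln(11.75) / 0.31 = 2.4639 / 0.31 = 7.948 km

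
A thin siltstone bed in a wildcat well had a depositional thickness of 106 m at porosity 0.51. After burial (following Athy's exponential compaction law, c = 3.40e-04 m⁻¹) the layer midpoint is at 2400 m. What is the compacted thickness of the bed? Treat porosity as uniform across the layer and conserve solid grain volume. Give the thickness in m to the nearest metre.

Working in km (1 km = 1000 m; c in km⁻¹ = c in m⁻¹ × 1000):
Porosity at 2.4 km: phi = 0.51·exp(−0.34×2.4) = 0.2255
Solid-volume conservation: h(1−phi) = h₀(1−phi₀) ⇒ h = h₀·(1−phi₀)/(1−phi)
h = 0.106 × (1 − 0.51)/(1 − 0.2255) = 0.106 × 0.6327 = 0.0671 km

67 m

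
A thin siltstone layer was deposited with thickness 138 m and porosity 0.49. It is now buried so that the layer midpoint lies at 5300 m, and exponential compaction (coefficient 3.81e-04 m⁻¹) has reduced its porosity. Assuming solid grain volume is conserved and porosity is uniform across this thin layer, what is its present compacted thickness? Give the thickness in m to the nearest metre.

75 m

Working in km (1 km = 1000 m; c in km⁻¹ = c in m⁻¹ × 1000):
Porosity at 5.3 km: n = 0.49·exp(−0.381×5.3) = 0.0650
Solid-volume conservation: h(1−n) = h₀(1−n₀) ⇒ h = h₀·(1−n₀)/(1−n)
h = 0.138 × (1 − 0.49)/(1 − 0.0650) = 0.138 × 0.5455 = 0.0753 km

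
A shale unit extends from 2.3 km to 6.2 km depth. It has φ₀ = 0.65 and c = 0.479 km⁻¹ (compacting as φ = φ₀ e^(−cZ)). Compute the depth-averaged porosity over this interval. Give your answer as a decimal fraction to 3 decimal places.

0.098

⟨φ⟩ = (1/(Z₂−Z₁)) ∫ φ₀ e^(−cZ) dZ = φ₀·(e^(−c·Z₁) − e^(−c·Z₂)) / (c·(Z₂−Z₁))
e^(−0.479×2.3) = 0.3323; e^(−0.479×6.2) = 0.0513
⟨φ⟩ = 0.65 × (0.3323 − 0.0513) / (0.479 × 3.9) = 0.65 × 0.1504 = 0.0978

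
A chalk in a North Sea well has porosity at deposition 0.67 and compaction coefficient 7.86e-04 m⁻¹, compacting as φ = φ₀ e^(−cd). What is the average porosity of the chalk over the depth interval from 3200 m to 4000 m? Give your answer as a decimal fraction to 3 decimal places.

0.040

Working in km (1 km = 1000 m; c in km⁻¹ = c in m⁻¹ × 1000):
⟨φ⟩ = (1/(d₂−d₁)) ∫ φ₀ e^(−cd) dd = φ₀·(e^(−c·d₁) − e^(−c·d₂)) / (c·(d₂−d₁))
e^(−0.786×3.2) = 0.0808; e^(−0.786×4) = 0.0431
⟨φ⟩ = 0.67 × (0.0808 − 0.0431) / (0.786 × 0.8) = 0.67 × 0.0600 = 0.0402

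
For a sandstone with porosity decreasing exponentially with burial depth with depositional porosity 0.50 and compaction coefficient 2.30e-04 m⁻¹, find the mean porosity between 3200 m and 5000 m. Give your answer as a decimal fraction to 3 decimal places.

0.196

Working in km (1 km = 1000 m; k in km⁻¹ = k in m⁻¹ × 1000):
⟨φ⟩ = (1/(z₂−z₁)) ∫ φ₀ e^(−kz) dz = φ₀·(e^(−k·z₁) − e^(−k·z₂)) / (k·(z₂−z₁))
e^(−0.23×3.2) = 0.4790; e^(−0.23×5) = 0.3166
⟨φ⟩ = 0.5 × (0.4790 − 0.3166) / (0.23 × 1.8) = 0.5 × 0.3922 = 0.1961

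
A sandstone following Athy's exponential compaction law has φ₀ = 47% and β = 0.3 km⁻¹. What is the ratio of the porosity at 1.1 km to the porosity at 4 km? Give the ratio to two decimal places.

2.39

φ(Z₁)/φ(Z₂) = e^(−β·Z₁)/e^(−β·Z₂) = e^{β(Z₂−Z₁)}
= exp(0.3 × 2.9) = exp(0.87) = 2.3869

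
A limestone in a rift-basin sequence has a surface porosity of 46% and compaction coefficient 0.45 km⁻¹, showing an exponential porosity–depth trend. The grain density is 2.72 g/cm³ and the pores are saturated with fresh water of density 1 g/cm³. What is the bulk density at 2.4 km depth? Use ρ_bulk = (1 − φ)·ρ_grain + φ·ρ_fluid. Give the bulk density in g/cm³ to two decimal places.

2.45 g/cm³

Porosity at depth: n = 0.46·exp(−0.45×2.4) = 0.46×0.3396 = 0.1562
Bulk density: ρ_b = (1−n)ρ_g + n·ρ_f = 0.8438×2.72 + 0.1562×1
       = 2.295 + 0.156 = 2.451 g/cm³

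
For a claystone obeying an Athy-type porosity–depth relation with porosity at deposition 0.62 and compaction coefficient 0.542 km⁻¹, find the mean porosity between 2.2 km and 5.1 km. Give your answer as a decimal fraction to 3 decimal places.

⟨phi⟩ = (1/(z₂−z₁)) ∫ phi₀ e^(−βz) dz = phi₀·(e^(−β·z₁) − e^(−β·z₂)) / (β·(z₂−z₁))
e^(−0.542×2.2) = 0.3035; e^(−0.542×5.1) = 0.0630
⟨phi⟩ = 0.62 × (0.3035 − 0.0630) / (0.542 × 2.9) = 0.62 × 0.1530 = 0.0949

0.095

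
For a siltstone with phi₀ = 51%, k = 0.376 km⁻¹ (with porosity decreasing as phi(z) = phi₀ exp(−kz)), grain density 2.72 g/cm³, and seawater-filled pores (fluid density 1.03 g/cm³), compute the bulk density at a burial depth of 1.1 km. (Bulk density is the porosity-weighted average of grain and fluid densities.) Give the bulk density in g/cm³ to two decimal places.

2.15 g/cm³

Porosity at depth: phi = 0.51·exp(−0.376×1.1) = 0.51×0.6613 = 0.3372
Bulk density: ρ_b = (1−phi)ρ_g + phi·ρ_f = 0.6628×2.72 + 0.3372×1.03
       = 1.803 + 0.347 = 2.150 g/cm³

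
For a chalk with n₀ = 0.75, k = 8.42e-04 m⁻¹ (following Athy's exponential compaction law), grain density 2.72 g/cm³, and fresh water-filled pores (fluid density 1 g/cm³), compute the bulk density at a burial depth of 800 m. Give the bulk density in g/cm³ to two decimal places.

2.06 g/cm³

Working in km (1 km = 1000 m; k in km⁻¹ = k in m⁻¹ × 1000):
Porosity at depth: n = 0.75·exp(−0.842×0.8) = 0.75×0.5099 = 0.3824
Bulk density: ρ_b = (1−n)ρ_g + n·ρ_f = 0.6176×2.72 + 0.3824×1
       = 1.680 + 0.382 = 2.062 g/cm³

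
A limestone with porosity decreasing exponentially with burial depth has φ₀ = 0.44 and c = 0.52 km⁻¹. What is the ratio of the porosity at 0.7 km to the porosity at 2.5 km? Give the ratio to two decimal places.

2.55

φ(z₁)/φ(z₂) = e^(−c·z₁)/e^(−c·z₂) = e^{c(z₂−z₁)}
= exp(0.52 × 1.8) = exp(0.936) = 2.5498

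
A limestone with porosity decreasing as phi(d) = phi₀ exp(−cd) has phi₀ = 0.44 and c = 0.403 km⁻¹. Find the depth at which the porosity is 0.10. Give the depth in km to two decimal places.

3.68 km

Invert Athy's law: d = ln(phi₀/phi) / c
d = ln(0.44/0.1) / 0.403 = ln(4.4) / 0.403 = 1.4816 / 0.403 = 3.676 km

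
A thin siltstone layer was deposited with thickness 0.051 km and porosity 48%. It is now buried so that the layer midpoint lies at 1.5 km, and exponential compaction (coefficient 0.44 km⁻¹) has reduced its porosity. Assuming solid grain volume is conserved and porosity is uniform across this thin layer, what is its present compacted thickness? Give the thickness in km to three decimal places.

0.035 km

Porosity at 1.5 km: n = 0.48·exp(−0.44×1.5) = 0.2481
Solid-volume conservation: h(1−n) = h₀(1−n₀) ⇒ h = h₀·(1−n₀)/(1−n)
h = 0.051 × (1 − 0.48)/(1 − 0.2481) = 0.051 × 0.6916 = 0.0353 km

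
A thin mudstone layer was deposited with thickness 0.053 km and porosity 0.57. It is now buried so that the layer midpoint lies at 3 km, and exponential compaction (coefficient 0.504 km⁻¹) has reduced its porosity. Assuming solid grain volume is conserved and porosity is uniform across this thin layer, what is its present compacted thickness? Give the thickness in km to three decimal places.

Porosity at 3 km: phi = 0.57·exp(−0.504×3) = 0.1257
Solid-volume conservation: h(1−phi) = h₀(1−phi₀) ⇒ h = h₀·(1−phi₀)/(1−phi)
h = 0.053 × (1 − 0.57)/(1 − 0.1257) = 0.053 × 0.4918 = 0.0261 km

0.026 km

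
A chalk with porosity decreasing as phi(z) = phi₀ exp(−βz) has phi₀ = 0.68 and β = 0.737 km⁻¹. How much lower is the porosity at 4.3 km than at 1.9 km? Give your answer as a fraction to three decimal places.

phi(1.9) = 0.68·e^(−0.737×1.9) = 0.1676
phi(4.3) = 0.68·e^(−0.737×4.3) = 0.0286
Δphi = 0.1676 − 0.0286 = 0.1390

0.139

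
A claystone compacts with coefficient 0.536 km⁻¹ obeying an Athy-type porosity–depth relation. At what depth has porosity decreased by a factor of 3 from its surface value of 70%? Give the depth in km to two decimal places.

phi/phi₀ = 1/3 ⇒ exp(−c·z) = 1/3 ⇒ z = ln(3) / c
z = 1.0986 / 0.536 = 2.050 km

2.05 km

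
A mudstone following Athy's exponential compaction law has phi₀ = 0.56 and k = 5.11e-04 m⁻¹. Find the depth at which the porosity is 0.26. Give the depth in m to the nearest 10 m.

Working in km (1 km = 1000 m; k in km⁻¹ = k in m⁻¹ × 1000):
Invert Athy's law: z = ln(phi₀/phi) / k
z = ln(0.56/0.26) / 0.511 = ln(2.154) / 0.511 = 0.7673 / 0.511 = 1.501 km

1500 m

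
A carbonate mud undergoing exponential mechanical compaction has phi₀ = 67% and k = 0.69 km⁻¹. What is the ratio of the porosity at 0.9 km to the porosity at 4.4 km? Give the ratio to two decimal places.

11.19

phi(z₁)/phi(z₂) = e^(−k·z₁)/e^(−k·z₂) = e^{k(z₂−z₁)}
= exp(0.69 × 3.5) = exp(2.415) = 11.1898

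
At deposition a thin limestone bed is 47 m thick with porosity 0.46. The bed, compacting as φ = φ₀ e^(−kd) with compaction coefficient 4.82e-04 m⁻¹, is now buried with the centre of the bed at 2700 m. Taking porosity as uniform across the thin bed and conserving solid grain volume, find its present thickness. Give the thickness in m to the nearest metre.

29 m

Working in km (1 km = 1000 m; k in km⁻¹ = k in m⁻¹ × 1000):
Porosity at 2.7 km: φ = 0.46·exp(−0.482×2.7) = 0.1252
Solid-volume conservation: h(1−φ) = h₀(1−φ₀) ⇒ h = h₀·(1−φ₀)/(1−φ)
h = 0.047 × (1 − 0.46)/(1 − 0.1252) = 0.047 × 0.6173 = 0.0290 km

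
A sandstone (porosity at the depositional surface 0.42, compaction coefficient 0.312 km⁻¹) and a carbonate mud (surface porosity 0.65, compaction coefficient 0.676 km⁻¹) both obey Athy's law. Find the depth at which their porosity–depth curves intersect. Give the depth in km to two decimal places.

Set n₀ₐ e^(−cₐZ) = n₀ᵦ e^(−cᵦZ) ⇒ ln(n₀ₐ/n₀ᵦ) = (cₐ − cᵦ)·Z
Z = ln(0.42/0.65) / (0.312 − 0.676) = -0.4367 / -0.364 = 1.200 km

1.20 km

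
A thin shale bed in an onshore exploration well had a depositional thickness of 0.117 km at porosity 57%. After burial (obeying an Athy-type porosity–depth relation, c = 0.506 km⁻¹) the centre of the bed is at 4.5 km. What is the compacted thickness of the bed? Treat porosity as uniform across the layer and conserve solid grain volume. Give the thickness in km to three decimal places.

0.053 km

Porosity at 4.5 km: n = 0.57·exp(−0.506×4.5) = 0.0585
Solid-volume conservation: h(1−n) = h₀(1−n₀) ⇒ h = h₀·(1−n₀)/(1−n)
h = 0.117 × (1 − 0.57)/(1 − 0.0585) = 0.117 × 0.4567 = 0.0534 km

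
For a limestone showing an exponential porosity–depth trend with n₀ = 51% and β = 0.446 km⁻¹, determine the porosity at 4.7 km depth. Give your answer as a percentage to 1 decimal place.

n = n₀·exp(−β·Z) = 0.51 × exp(−0.446 × 4.7) = 0.51 × exp(−2.096)
  = 0.51 × 0.1229 = 0.0627

6.3%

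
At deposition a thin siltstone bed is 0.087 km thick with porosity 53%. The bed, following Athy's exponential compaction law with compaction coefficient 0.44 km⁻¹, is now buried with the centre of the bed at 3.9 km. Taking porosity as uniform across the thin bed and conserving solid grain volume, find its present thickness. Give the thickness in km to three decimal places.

0.045 km

Porosity at 3.9 km: phi = 0.53·exp(−0.44×3.9) = 0.0953
Solid-volume conservation: h(1−phi) = h₀(1−phi₀) ⇒ h = h₀·(1−phi₀)/(1−phi)
h = 0.087 × (1 − 0.53)/(1 − 0.0953) = 0.087 × 0.5195 = 0.0452 km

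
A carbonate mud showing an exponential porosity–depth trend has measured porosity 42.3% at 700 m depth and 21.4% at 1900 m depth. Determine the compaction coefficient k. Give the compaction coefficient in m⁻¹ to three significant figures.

0.000568 m⁻¹

Working in km (1 km = 1000 m; k in km⁻¹ = k in m⁻¹ × 1000):
Athy: φ(Z) = φ₀ e^(−kZ) ⇒ φ₁/φ₂ = e^{k(Z₂−Z₁)} ⇒ k = ln(φ₁/φ₂)/(Z₂−Z₁)
k = ln(0.423/0.214) / (1.9 − 0.7) = ln(1.977) / 1.2 = 0.6814 / 1.2 = 0.5678 km⁻¹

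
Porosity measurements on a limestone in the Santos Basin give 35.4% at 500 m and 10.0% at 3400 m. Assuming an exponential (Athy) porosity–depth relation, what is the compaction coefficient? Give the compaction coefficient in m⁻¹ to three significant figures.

0.000436 m⁻¹

Working in km (1 km = 1000 m; β in km⁻¹ = β in m⁻¹ × 1000):
Athy: φ(d) = φ₀ e^(−βd) ⇒ φ₁/φ₂ = e^{β(d₂−d₁)} ⇒ β = ln(φ₁/φ₂)/(d₂−d₁)
β = ln(0.354/0.1) / (3.4 − 0.5) = ln(3.54) / 2.9 = 1.2641 / 2.9 = 0.4359 km⁻¹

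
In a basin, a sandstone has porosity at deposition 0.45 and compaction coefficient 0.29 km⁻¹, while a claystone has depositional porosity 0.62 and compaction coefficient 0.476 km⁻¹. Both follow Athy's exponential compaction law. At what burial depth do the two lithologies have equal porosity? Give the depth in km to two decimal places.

Set φ₀ₐ e^(−βₐZ) = φ₀ᵦ e^(−βᵦZ) ⇒ ln(φ₀ₐ/φ₀ᵦ) = (βₐ − βᵦ)·Z
Z = ln(0.45/0.62) / (0.29 − 0.476) = -0.3205 / -0.186 = 1.723 km

1.72 km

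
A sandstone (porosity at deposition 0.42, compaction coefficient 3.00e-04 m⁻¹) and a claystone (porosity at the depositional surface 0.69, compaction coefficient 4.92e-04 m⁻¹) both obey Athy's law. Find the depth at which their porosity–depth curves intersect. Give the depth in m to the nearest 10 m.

Working in km (1 km = 1000 m; c in km⁻¹ = c in m⁻¹ × 1000):
Set n₀ₐ e^(−cₐd) = n₀ᵦ e^(−cᵦd) ⇒ ln(n₀ₐ/n₀ᵦ) = (cₐ − cᵦ)·d
d = ln(0.42/0.69) / (0.3 − 0.492) = -0.4964 / -0.192 = 2.586 km

2590 m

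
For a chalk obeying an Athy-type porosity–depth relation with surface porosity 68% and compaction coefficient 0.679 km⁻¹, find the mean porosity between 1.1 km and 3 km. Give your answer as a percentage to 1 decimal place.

⟨n⟩ = (1/(z₂−z₁)) ∫ n₀ e^(−kz) dz = n₀·(e^(−k·z₁) − e^(−k·z₂)) / (k·(z₂−z₁))
e^(−0.679×1.1) = 0.4738; e^(−0.679×3) = 0.1304
⟨n⟩ = 0.68 × (0.4738 − 0.1304) / (0.679 × 1.9) = 0.68 × 0.2662 = 0.1810

18.1%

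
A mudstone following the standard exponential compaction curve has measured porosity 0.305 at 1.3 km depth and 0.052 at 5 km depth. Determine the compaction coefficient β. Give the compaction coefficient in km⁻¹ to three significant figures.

0.478 km⁻¹

Athy: phi(Z) = phi₀ e^(−βZ) ⇒ phi₁/phi₂ = e^{β(Z₂−Z₁)} ⇒ β = ln(phi₁/phi₂)/(Z₂−Z₁)
β = ln(0.305/0.052) / (5 − 1.3) = ln(5.865) / 3.7 = 1.7691 / 3.7 = 0.4781 km⁻¹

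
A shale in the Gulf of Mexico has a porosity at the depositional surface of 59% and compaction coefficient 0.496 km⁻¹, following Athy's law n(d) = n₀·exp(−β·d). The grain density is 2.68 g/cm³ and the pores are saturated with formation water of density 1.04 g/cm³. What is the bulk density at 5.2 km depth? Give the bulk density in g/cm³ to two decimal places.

2.61 g/cm³

Porosity at depth: n = 0.59·exp(−0.496×5.2) = 0.59×0.0758 = 0.0447
Bulk density: ρ_b = (1−n)ρ_g + n·ρ_f = 0.9553×2.68 + 0.0447×1.04
       = 2.560 + 0.047 = 2.607 g/cm³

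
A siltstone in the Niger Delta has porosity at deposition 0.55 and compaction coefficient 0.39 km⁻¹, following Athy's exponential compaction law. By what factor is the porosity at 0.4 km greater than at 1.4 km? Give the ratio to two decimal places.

phi(d₁)/phi(d₂) = e^(−k·d₁)/e^(−k·d₂) = e^{k(d₂−d₁)}
= exp(0.39 × 1) = exp(0.39) = 1.4770

1.48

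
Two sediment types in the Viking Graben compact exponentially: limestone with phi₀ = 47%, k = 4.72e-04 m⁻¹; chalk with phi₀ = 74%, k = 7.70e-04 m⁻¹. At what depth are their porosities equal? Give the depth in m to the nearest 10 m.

1520 m

Working in km (1 km = 1000 m; k in km⁻¹ = k in m⁻¹ × 1000):
Set phi₀ₐ e^(−kₐd) = phi₀ᵦ e^(−kᵦd) ⇒ ln(phi₀ₐ/phi₀ᵦ) = (kₐ − kᵦ)·d
d = ln(0.47/0.74) / (0.472 − 0.77) = -0.4539 / -0.298 = 1.523 km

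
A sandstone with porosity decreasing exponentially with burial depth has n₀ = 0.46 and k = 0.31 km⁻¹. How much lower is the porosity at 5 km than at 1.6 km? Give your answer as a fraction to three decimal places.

n(1.6) = 0.46·e^(−0.31×1.6) = 0.2801
n(5) = 0.46·e^(−0.31×5) = 0.0976
Δn = 0.2801 − 0.0976 = 0.1825

0.182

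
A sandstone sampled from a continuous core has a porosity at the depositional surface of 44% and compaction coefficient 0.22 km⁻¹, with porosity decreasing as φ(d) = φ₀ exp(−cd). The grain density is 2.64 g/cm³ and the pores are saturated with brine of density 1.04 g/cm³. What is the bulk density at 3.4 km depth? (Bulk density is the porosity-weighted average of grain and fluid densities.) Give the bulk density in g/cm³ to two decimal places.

Porosity at depth: φ = 0.44·exp(−0.22×3.4) = 0.44×0.4733 = 0.2083
Bulk density: ρ_b = (1−φ)ρ_g + φ·ρ_f = 0.7917×2.64 + 0.2083×1.04
       = 2.090 + 0.217 = 2.307 g/cm³

2.31 g/cm³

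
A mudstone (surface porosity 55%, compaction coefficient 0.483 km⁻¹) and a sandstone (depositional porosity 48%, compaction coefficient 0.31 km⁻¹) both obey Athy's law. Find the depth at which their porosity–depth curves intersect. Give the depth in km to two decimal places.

Set phi₀ₐ e^(−kₐz) = phi₀ᵦ e^(−kᵦz) ⇒ ln(phi₀ₐ/phi₀ᵦ) = (kₐ − kᵦ)·z
z = ln(0.55/0.48) / (0.483 − 0.31) = 0.1361 / 0.173 = 0.787 km

0.79 km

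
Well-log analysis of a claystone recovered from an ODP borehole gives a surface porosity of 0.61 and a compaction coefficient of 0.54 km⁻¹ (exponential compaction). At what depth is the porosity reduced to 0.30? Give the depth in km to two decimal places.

1.31 km

Invert Athy's law: Z = ln(φ₀/φ) / c
Z = ln(0.61/0.3) / 0.54 = ln(2.033) / 0.54 = 0.7097 / 0.54 = 1.314 km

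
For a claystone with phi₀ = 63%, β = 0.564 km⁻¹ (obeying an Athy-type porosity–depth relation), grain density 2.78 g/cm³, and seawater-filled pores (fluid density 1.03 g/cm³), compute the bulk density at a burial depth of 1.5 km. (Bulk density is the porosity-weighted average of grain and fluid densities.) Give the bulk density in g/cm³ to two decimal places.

2.31 g/cm³

Porosity at depth: phi = 0.63·exp(−0.564×1.5) = 0.63×0.4291 = 0.2704
Bulk density: ρ_b = (1−phi)ρ_g + phi·ρ_f = 0.7296×2.78 + 0.2704×1.03
       = 2.028 + 0.278 = 2.307 g/cm³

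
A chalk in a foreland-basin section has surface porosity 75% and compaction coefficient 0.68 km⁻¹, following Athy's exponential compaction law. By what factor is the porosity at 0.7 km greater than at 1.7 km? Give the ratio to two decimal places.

1.97

φ(Z₁)/φ(Z₂) = e^(−β·Z₁)/e^(−β·Z₂) = e^{β(Z₂−Z₁)}
= exp(0.68 × 1) = exp(0.68) = 1.9739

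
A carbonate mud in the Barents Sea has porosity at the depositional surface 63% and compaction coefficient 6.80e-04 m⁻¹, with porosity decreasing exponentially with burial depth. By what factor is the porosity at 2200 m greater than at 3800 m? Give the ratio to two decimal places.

2.97

Working in km (1 km = 1000 m; c in km⁻¹ = c in m⁻¹ × 1000):
φ(d₁)/φ(d₂) = e^(−c·d₁)/e^(−c·d₂) = e^{c(d₂−d₁)}
= exp(0.68 × 1.6) = exp(1.088) = 2.9683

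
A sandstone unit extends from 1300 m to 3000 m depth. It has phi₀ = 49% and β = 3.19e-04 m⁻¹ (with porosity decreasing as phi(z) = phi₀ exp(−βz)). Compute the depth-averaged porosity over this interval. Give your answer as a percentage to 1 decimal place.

25.0%

Working in km (1 km = 1000 m; β in km⁻¹ = β in m⁻¹ × 1000):
⟨phi⟩ = (1/(z₂−z₁)) ∫ phi₀ e^(−βz) dz = phi₀·(e^(−β·z₁) − e^(−β·z₂)) / (β·(z₂−z₁))
e^(−0.319×1.3) = 0.6605; e^(−0.319×3) = 0.3840
⟨phi⟩ = 0.49 × (0.6605 − 0.3840) / (0.319 × 1.7) = 0.49 × 0.5099 = 0.2498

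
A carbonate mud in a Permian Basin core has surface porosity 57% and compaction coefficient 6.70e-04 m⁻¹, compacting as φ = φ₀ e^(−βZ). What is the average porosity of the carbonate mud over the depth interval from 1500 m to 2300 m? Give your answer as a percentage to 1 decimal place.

16.2%

Working in km (1 km = 1000 m; β in km⁻¹ = β in m⁻¹ × 1000):
⟨φ⟩ = (1/(Z₂−Z₁)) ∫ φ₀ e^(−βZ) dZ = φ₀·(e^(−β·Z₁) − e^(−β·Z₂)) / (β·(Z₂−Z₁))
e^(−0.67×1.5) = 0.3660; e^(−0.67×2.3) = 0.2142
⟨φ⟩ = 0.57 × (0.3660 − 0.2142) / (0.67 × 0.8) = 0.57 × 0.2834 = 0.1615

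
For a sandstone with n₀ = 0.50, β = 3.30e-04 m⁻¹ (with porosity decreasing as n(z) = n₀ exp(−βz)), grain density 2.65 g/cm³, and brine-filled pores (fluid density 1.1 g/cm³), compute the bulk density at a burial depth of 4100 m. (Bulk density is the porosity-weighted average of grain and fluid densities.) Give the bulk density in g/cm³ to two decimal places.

2.45 g/cm³

Working in km (1 km = 1000 m; β in km⁻¹ = β in m⁻¹ × 1000):
Porosity at depth: n = 0.5·exp(−0.33×4.1) = 0.5×0.2585 = 0.1292
Bulk density: ρ_b = (1−n)ρ_g + n·ρ_f = 0.8708×2.65 + 0.1292×1.1
       = 2.308 + 0.142 = 2.450 g/cm³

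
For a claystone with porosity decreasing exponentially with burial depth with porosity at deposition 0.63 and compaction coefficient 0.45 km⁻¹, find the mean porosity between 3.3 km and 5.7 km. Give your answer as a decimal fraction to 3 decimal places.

⟨n⟩ = (1/(d₂−d₁)) ∫ n₀ e^(−cd) dd = n₀·(e^(−c·d₁) − e^(−c·d₂)) / (c·(d₂−d₁))
e^(−0.45×3.3) = 0.2265; e^(−0.45×5.7) = 0.0769
⟨n⟩ = 0.63 × (0.2265 − 0.0769) / (0.45 × 2.4) = 0.63 × 0.1385 = 0.0873

0.087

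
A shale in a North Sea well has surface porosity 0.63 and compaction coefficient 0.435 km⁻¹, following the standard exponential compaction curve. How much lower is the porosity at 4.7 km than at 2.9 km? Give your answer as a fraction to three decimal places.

n(2.9) = 0.63·e^(−0.435×2.9) = 0.1784
n(4.7) = 0.63·e^(−0.435×4.7) = 0.0816
Δn = 0.1784 − 0.0816 = 0.0969

0.097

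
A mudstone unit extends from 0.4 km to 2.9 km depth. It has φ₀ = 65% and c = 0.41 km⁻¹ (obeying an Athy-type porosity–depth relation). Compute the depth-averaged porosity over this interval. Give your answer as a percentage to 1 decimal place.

⟨φ⟩ = (1/(Z₂−Z₁)) ∫ φ₀ e^(−cZ) dZ = φ₀·(e^(−c·Z₁) − e^(−c·Z₂)) / (c·(Z₂−Z₁))
e^(−0.41×0.4) = 0.8487; e^(−0.41×2.9) = 0.3045
⟨φ⟩ = 0.65 × (0.8487 − 0.3045) / (0.41 × 2.5) = 0.65 × 0.5309 = 0.3451

34.5%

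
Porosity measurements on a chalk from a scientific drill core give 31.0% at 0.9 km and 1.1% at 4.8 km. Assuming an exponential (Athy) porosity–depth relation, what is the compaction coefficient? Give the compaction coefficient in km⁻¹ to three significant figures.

Athy: φ(z) = φ₀ e^(−βz) ⇒ φ₁/φ₂ = e^{β(z₂−z₁)} ⇒ β = ln(φ₁/φ₂)/(z₂−z₁)
β = ln(0.31/0.011) / (4.8 − 0.9) = ln(28.18) / 3.9 = 3.3387 / 3.9 = 0.8561 km⁻¹

0.856 km⁻¹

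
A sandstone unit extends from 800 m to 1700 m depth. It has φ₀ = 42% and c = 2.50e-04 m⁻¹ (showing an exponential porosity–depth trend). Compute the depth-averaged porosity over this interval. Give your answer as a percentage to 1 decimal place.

30.8%

Working in km (1 km = 1000 m; c in km⁻¹ = c in m⁻¹ × 1000):
⟨φ⟩ = (1/(Z₂−Z₁)) ∫ φ₀ e^(−cZ) dZ = φ₀·(e^(−c·Z₁) − e^(−c·Z₂)) / (c·(Z₂−Z₁))
e^(−0.25×0.8) = 0.8187; e^(−0.25×1.7) = 0.6538
⟨φ⟩ = 0.42 × (0.8187 − 0.6538) / (0.25 × 0.9) = 0.42 × 0.7332 = 0.3079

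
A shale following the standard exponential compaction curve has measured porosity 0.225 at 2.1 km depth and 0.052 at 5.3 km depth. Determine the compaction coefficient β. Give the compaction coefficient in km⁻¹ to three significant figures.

Athy: φ(Z) = φ₀ e^(−βZ) ⇒ φ₁/φ₂ = e^{β(Z₂−Z₁)} ⇒ β = ln(φ₁/φ₂)/(Z₂−Z₁)
β = ln(0.225/0.052) / (5.3 − 2.1) = ln(4.327) / 3.2 = 1.4649 / 3.2 = 0.4578 km⁻¹

0.458 km⁻¹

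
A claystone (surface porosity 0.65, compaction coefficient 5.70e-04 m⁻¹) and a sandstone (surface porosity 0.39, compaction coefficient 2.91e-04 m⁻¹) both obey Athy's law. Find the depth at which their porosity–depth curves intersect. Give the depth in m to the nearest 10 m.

Working in km (1 km = 1000 m; β in km⁻¹ = β in m⁻¹ × 1000):
Set n₀ₐ e^(−βₐZ) = n₀ᵦ e^(−βᵦZ) ⇒ ln(n₀ₐ/n₀ᵦ) = (βₐ − βᵦ)·Z
Z = ln(0.65/0.39) / (0.57 − 0.291) = 0.5108 / 0.279 = 1.831 km

1830 m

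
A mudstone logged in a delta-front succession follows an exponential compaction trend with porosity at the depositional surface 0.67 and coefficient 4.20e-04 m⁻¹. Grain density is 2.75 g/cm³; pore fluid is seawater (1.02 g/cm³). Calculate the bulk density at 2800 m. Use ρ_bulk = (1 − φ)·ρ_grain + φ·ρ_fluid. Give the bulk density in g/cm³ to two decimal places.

2.39 g/cm³

Working in km (1 km = 1000 m; k in km⁻¹ = k in m⁻¹ × 1000):
Porosity at depth: phi = 0.67·exp(−0.42×2.8) = 0.67×0.3085 = 0.2067
Bulk density: ρ_b = (1−phi)ρ_g + phi·ρ_f = 0.7933×2.75 + 0.2067×1.02
       = 2.182 + 0.211 = 2.392 g/cm³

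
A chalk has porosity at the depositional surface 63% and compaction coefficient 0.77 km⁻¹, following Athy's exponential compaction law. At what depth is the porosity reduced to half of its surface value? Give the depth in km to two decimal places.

0.90 km

phi/phi₀ = 1/2 ⇒ exp(−c·z) = 1/2 ⇒ z = ln(2) / c
z = 0.6931 / 0.77 = 0.900 km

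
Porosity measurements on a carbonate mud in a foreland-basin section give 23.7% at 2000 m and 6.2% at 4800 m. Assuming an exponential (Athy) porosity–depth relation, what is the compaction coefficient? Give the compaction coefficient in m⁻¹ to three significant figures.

0.000479 m⁻¹

Working in km (1 km = 1000 m; β in km⁻¹ = β in m⁻¹ × 1000):
Athy: phi(z) = phi₀ e^(−βz) ⇒ phi₁/phi₂ = e^{β(z₂−z₁)} ⇒ β = ln(phi₁/phi₂)/(z₂−z₁)
β = ln(0.237/0.062) / (4.8 − 2) = ln(3.823) / 2.8 = 1.3409 / 2.8 = 0.4789 km⁻¹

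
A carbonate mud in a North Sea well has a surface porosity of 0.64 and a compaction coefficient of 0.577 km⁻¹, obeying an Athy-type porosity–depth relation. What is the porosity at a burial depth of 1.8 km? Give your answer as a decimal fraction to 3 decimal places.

0.227

n = n₀·exp(−β·d) = 0.64 × exp(−0.577 × 1.8) = 0.64 × exp(−1.039)
  = 0.64 × 0.3539 = 0.2265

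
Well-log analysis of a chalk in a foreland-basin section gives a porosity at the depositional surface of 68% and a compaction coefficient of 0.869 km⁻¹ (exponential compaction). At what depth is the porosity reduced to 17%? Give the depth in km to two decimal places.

Invert Athy's law: Z = ln(n₀/n) / k
Z = ln(0.68/0.17) / 0.869 = ln(4) / 0.869 = 1.3863 / 0.869 = 1.595 km

1.60 km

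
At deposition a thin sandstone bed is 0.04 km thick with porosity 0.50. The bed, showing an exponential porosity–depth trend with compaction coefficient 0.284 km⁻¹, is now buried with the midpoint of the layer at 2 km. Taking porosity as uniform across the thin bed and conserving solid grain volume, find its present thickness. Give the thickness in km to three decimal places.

Porosity at 2 km: phi = 0.5·exp(−0.284×2) = 0.2833
Solid-volume conservation: h(1−phi) = h₀(1−phi₀) ⇒ h = h₀·(1−phi₀)/(1−phi)
h = 0.04 × (1 − 0.5)/(1 − 0.2833) = 0.04 × 0.6977 = 0.0279 km

0.028 km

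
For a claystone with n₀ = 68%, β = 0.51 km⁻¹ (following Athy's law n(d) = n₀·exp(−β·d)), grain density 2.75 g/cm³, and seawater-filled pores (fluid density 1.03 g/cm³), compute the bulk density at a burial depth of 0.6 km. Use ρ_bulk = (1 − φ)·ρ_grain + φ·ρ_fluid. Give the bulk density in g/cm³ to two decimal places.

Porosity at depth: n = 0.68·exp(−0.51×0.6) = 0.68×0.7364 = 0.5007
Bulk density: ρ_b = (1−n)ρ_g + n·ρ_f = 0.4993×2.75 + 0.5007×1.03
       = 1.373 + 0.516 = 1.889 g/cm³

1.89 g/cm³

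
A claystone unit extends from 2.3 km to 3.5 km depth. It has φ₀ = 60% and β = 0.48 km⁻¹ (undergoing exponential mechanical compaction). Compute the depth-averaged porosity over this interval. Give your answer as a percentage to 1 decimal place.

15.1%

⟨φ⟩ = (1/(d₂−d₁)) ∫ φ₀ e^(−βd) dd = φ₀·(e^(−β·d₁) − e^(−β·d₂)) / (β·(d₂−d₁))
e^(−0.48×2.3) = 0.3315; e^(−0.48×3.5) = 0.1864
⟨φ⟩ = 0.6 × (0.3315 − 0.1864) / (0.48 × 1.2) = 0.6 × 0.2520 = 0.1512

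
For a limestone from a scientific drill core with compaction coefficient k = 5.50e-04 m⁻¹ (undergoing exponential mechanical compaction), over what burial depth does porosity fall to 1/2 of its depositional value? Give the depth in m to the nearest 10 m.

Working in km (1 km = 1000 m; k in km⁻¹ = k in m⁻¹ × 1000):
φ/φ₀ = 1/2 ⇒ exp(−k·Z) = 1/2 ⇒ Z = ln(2) / k
Z = 0.6931 / 0.55 = 1.260 km

1260 m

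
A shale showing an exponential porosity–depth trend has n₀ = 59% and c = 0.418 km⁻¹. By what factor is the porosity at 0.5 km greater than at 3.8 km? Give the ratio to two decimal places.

n(d₁)/n(d₂) = e^(−c·d₁)/e^(−c·d₂) = e^{c(d₂−d₁)}
= exp(0.418 × 3.3) = exp(1.379) = 3.9725

3.97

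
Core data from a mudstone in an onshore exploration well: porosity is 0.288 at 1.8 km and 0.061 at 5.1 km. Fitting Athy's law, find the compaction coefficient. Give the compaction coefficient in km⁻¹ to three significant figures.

Athy: φ(d) = φ₀ e^(−kd) ⇒ φ₁/φ₂ = e^{k(d₂−d₁)} ⇒ k = ln(φ₁/φ₂)/(d₂−d₁)
k = ln(0.288/0.061) / (5.1 − 1.8) = ln(4.721) / 3.3 = 1.5521 / 3.3 = 0.4703 km⁻¹

0.470 km⁻¹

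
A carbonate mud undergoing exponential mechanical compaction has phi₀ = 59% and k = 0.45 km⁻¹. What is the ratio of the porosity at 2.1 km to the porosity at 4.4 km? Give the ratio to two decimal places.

phi(Z₁)/phi(Z₂) = e^(−k·Z₁)/e^(−k·Z₂) = e^{k(Z₂−Z₁)}
= exp(0.45 × 2.3) = exp(1.035) = 2.8151

2.82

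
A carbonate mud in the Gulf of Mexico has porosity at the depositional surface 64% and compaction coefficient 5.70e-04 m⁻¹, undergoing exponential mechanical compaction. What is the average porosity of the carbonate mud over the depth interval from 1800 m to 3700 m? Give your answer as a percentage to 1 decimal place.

Working in km (1 km = 1000 m; c in km⁻¹ = c in m⁻¹ × 1000):
⟨φ⟩ = (1/(Z₂−Z₁)) ∫ φ₀ e^(−cZ) dZ = φ₀·(e^(−c·Z₁) − e^(−c·Z₂)) / (c·(Z₂−Z₁))
e^(−0.57×1.8) = 0.3584; e^(−0.57×3.7) = 0.1214
⟨φ⟩ = 0.64 × (0.3584 − 0.1214) / (0.57 × 1.9) = 0.64 × 0.2189 = 0.1401

14.0%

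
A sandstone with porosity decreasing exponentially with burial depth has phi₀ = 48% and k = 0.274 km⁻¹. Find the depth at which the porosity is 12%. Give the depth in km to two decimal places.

5.06 km

Invert Athy's law: Z = ln(phi₀/phi) / k
Z = ln(0.48/0.12) / 0.274 = ln(4) / 0.274 = 1.3863 / 0.274 = 5.059 km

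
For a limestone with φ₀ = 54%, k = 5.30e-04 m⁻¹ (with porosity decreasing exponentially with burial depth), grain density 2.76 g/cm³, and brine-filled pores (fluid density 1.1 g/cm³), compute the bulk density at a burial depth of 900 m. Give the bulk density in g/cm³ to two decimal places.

Working in km (1 km = 1000 m; k in km⁻¹ = k in m⁻¹ × 1000):
Porosity at depth: φ = 0.54·exp(−0.53×0.9) = 0.54×0.6206 = 0.3351
Bulk density: ρ_b = (1−φ)ρ_g + φ·ρ_f = 0.6649×2.76 + 0.3351×1.1
       = 1.835 + 0.369 = 2.204 g/cm³

2.20 g/cm³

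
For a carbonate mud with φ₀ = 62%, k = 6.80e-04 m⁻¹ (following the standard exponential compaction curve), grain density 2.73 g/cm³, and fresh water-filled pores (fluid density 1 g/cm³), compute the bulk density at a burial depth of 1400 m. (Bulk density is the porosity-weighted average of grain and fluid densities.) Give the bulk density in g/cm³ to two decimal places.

2.32 g/cm³

Working in km (1 km = 1000 m; k in km⁻¹ = k in m⁻¹ × 1000):
Porosity at depth: φ = 0.62·exp(−0.68×1.4) = 0.62×0.3860 = 0.2393
Bulk density: ρ_b = (1−φ)ρ_g + φ·ρ_f = 0.7607×2.73 + 0.2393×1
       = 2.077 + 0.239 = 2.316 g/cm³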